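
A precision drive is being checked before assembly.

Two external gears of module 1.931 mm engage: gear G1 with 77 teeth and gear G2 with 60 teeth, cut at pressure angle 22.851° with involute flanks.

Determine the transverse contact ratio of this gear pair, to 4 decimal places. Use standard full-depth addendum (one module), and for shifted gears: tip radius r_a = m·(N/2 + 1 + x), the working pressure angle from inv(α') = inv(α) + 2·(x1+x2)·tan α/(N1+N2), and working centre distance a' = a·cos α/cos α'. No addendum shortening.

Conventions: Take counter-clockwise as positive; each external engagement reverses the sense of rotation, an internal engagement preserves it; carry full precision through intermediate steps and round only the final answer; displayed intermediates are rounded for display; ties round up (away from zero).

1.6544

recognized (one external pair, fixed centres): single-mesh tooth geometry, m = 1.931, N1 = 77, N2 = 60
base radii: r_b1 = 68.508862, r_b2 = 53.383529
tip radii: r_a1 = 76.274500, r_a2 = 59.861000
no profile shift: α' = α, a' = a
action lengths: √(r_a1²−r_b1²) = 33.531107, √(r_a2²−r_b2²) = 27.083909
base pitch p_b = π·m·cos α = 5.590310
CR = (33.531107 + 27.083909 − 132.273500·sin 22.85100°)/5.590310 = 1.654372
contact ratio ≈ 1.6544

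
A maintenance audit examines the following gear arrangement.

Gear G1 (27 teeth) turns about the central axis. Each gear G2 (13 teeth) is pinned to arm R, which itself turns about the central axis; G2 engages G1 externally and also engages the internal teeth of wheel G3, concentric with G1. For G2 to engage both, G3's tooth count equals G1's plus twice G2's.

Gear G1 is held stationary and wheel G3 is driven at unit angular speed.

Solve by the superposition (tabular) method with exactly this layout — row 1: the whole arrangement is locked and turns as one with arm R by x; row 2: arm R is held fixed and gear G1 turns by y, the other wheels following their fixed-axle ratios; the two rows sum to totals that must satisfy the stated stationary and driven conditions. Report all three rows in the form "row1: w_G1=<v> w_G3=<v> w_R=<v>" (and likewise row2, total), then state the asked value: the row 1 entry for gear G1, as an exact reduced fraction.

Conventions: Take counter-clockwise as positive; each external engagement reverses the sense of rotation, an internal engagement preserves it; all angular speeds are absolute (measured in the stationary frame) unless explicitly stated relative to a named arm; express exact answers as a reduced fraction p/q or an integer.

row1: w_G1=53/80 w_G3=53/80 w_R=53/80
row2: w_G1=-53/80 w_G3=27/80 w_R=0
total: w_G1=0 w_G3=1 w_R=53/80
asked value: 53/80

topology: planetary set — G1 27T / G2 13T / G3 53T, arm = carrier (Willis)
superposition row 1 [locked train]: every member turns x
row 2 — arm fixed, fixed-axis ratios: sun y, ring −(27/53)·y, arm 0
boundary: total ω_sun = x + y = 0 and total ω_ring = x − (27/53)·y = 1  ⇒  y = -53/80, x = 53/80
row 2 ring = −(27/53)·(-53/80) = 27/80
totals (row 1 + row 2): sun 53/80 + (-53/80) = 0, ring 53/80 + 27/80 = 1, arm 53/80 + 0 = 53/80
asked cell (row1, sun) = 53/80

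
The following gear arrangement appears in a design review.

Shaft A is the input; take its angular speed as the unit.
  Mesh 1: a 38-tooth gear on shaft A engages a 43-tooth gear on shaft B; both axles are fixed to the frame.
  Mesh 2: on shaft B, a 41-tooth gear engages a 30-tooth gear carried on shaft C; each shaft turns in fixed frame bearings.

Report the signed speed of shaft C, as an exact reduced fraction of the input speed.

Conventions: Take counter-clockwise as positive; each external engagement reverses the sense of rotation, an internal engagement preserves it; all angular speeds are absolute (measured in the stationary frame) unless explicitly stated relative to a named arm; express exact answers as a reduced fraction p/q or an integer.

779/645

2-mesh fixed-axis compound train (all bearings frame-fixed)
mesh 1 [38T→43T]: |ω|/ω_in = 1×38/43 = 38/43, sense flips to −
mesh 2 [41T→30T]: |ω|/ω_in = (38/43)×41/30 = 779/645, sense flips to +
signed output speed (× input speed) = 779/645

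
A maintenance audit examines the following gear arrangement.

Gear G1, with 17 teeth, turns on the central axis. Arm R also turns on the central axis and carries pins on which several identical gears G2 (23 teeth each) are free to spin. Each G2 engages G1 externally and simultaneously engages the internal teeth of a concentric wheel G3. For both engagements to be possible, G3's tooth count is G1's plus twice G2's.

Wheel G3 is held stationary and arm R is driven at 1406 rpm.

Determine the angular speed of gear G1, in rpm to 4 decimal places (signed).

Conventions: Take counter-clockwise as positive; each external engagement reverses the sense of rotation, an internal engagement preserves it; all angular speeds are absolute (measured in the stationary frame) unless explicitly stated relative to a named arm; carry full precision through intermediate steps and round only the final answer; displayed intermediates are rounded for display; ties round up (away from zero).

planetary set (17T centre, 23T on arm, 63T internal) — Willis relation
normalise by the input: solve with ω_arm = 1, then scale by 1406 rpm
ring teeth: 17 + 2·23 = 63
17(ω_sun−ω_arm) = −63(ω_ring−ω_arm),  ω_ring = 0, ω_arm = 1
ω_sun = 1 − (63/17)(0−1) = 80/17
scale: ω_sun = 80/17 × 1406 rpm = +6616.4706 rpm

+6616.4706 rpm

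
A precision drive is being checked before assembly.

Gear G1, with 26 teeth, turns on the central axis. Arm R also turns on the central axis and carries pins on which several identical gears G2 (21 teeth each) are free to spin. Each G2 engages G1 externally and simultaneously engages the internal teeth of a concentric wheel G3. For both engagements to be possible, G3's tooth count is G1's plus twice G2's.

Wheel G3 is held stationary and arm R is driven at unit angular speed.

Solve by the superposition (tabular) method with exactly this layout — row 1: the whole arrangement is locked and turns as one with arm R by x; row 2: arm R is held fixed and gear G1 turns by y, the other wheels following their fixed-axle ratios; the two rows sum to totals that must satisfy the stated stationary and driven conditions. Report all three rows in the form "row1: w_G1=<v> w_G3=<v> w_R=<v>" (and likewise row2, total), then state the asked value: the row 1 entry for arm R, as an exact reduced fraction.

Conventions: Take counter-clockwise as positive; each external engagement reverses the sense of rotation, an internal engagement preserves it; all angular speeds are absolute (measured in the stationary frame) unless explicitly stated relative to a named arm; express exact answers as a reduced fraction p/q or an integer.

row1: w_G1=1 w_G3=1 w_R=1
row2: w_G1=34/13 w_G3=-1 w_R=0
total: w_G1=47/13 w_G3=0 w_R=1
asked value: 1

planetary set (26T centre, 21T on arm, 68T internal) — Willis relation
superposition row 1 [locked train]: every member turns x
row 2 (arm held, sun turns y): ω_ring = −(26/68)·y, ω_arm = 0
boundary: total ω_ring = x − (26/68)·y = 0 and total ω_arm = x = 1  ⇒  y = 34/13, x = 1
row 2 ring = −(26/68)·34/13 = -1
totals (row 1 + row 2): sun 1 + 34/13 = 47/13, ring 1 + (-1) = 0, arm 1 + 0 = 1
asked cell (row1, arm) = 1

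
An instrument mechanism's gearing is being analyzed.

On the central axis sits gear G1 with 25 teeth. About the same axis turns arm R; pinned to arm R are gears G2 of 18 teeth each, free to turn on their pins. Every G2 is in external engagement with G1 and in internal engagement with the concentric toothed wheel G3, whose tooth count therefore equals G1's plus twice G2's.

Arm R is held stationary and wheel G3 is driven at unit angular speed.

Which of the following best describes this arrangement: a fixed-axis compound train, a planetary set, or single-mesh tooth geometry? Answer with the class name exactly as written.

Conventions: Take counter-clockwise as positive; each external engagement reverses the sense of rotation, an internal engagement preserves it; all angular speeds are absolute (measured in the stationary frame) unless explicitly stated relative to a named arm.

recognized (axles ride arm R): planetary set, 25/18/61 teeth
classification: planetary set

planetary set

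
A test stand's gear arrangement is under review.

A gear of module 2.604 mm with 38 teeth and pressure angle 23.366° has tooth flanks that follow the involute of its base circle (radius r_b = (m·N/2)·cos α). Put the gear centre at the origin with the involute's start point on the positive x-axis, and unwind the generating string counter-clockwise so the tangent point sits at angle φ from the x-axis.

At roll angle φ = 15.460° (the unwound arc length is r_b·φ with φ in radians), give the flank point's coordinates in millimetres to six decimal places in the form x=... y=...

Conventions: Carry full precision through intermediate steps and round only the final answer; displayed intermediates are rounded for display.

single-mesh involute tooth geometry (38T wheel at module 2.604)
pitch radius r_p = m·N/2 = 2.604·38/2 = 49.476000
base radius r_b = r_p·cos α = 49.476000·cos 23.366° = 45.418480
roll angle φ = 15.460° = 0.26982790 rad
x = r_b·(cos φ + φ·sin φ) = 47.041901
y = r_b·(sin φ − φ·cos φ) = 0.295261

x=47.041901 y=0.295261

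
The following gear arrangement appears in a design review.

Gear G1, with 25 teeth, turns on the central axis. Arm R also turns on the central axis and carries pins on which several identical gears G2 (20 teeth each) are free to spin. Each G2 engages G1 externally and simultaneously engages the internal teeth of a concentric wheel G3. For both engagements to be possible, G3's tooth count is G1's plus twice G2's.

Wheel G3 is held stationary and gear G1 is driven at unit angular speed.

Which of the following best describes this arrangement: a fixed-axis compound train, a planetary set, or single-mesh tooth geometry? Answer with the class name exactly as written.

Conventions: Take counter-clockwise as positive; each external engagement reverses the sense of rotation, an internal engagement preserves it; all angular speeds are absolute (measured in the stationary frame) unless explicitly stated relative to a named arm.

planetary set

class = planetary set [G3 = 25+2·20 = 65; Willis about the carrier]
classification: planetary set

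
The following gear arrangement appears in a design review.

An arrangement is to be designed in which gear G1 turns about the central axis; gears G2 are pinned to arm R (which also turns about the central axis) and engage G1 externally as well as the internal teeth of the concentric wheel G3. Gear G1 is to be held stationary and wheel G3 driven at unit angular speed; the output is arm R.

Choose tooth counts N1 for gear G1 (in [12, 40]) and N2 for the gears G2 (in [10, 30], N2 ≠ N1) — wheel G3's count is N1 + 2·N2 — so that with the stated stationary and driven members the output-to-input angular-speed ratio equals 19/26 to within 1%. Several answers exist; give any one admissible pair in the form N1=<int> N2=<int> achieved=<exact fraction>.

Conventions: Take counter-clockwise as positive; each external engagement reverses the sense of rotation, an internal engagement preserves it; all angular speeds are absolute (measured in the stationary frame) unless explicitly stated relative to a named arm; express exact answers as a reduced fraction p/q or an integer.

topology: planetary set — design target 19/26, arm = carrier (Willis)
Willis with ω_sun = 0: ω_arm/ω_ring = N3/(N1+N3); set equal to 19/26  ⇒  N3/N1 = (19/26)/(1 − 19/26) = 19/7
N3 = N1 + 2·N2  ⇒  N2/N1 = (N3/N1 − 1)/2 = (19/7 − 1)/2 = 6/7
smallest multiple with N1 ≥ 12 and N2 ≥ 10: k = 2  ⇒  N1 = 2·7 = 14, N2 = 2·6 = 12 (N1 ≤ 40, N2 ≤ 30, N2 ≠ N1 ✓), N3 = 14 + 2·12 = 38
check: N3/(N1+N3) with N1 = 14, N3 = 38 gives 19/26; |achieved − target| = 0 ≤ 19/2600 ✓

N1=14 N2=12 achieved=19/26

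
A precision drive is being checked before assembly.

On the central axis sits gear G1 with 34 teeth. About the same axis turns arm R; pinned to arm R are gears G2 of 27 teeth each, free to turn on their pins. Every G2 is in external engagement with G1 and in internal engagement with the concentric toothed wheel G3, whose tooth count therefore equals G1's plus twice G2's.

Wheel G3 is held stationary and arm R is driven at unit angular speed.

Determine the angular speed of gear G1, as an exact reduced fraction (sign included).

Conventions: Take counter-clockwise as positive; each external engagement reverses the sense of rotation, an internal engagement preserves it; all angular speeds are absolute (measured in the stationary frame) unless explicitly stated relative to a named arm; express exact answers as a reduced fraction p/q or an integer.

61/17

class = planetary set [G3 = 34+2·27 = 88; Willis about the carrier]
ring teeth: 34 + 2·27 = 88
34(ω_sun−ω_arm) = −88(ω_ring−ω_arm),  ω_ring = 0, ω_arm = 1
ω_sun = 1 − (88/34)(0−1) = 61/17
exact speed ratio = 61/17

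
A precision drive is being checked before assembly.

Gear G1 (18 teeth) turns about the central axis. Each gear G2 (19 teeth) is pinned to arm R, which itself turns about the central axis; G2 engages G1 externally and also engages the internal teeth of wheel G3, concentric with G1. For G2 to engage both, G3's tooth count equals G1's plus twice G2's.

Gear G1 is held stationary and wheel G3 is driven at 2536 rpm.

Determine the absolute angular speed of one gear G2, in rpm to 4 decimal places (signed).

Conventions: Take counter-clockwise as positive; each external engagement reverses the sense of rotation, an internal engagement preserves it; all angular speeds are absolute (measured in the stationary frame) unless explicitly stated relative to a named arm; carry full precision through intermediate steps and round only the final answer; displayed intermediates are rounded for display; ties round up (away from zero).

planetary set (18T centre, 19T on arm, 56T internal) — Willis relation
normalise by the input: solve with ω_ring = 1, then scale by 2536 rpm
ring teeth: 18 + 2·19 = 56
18(ω_sun−ω_arm) = −56(ω_ring−ω_arm),  ω_sun = 0, ω_ring = 1
18(0−ω_arm) = −56(1−ω_arm)  ⇒  74·ω_arm = 56  ⇒  ω_arm = 28/37
sun–planet mesh: 18·(0−28/37) = −19·(ω_p−ω_arm)  ⇒  ω_p−ω_arm = 504/703
ω_p = 28/37 + 504/703 = 28/19
scale: ω_p = 28/19 × 2536 rpm = +3737.2632 rpm

+3737.2632 rpm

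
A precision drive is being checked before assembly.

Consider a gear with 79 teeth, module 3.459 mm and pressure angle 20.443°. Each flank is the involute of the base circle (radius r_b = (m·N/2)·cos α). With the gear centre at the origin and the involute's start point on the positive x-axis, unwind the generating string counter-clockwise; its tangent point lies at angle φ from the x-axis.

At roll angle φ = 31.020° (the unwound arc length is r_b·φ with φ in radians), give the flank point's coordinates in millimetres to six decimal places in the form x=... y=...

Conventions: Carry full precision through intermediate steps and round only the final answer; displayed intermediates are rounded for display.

x=145.435930 y=6.575809

recognized (one wheel, involute flank): single-mesh tooth geometry, m = 3.459, N = 79
pitch radius r_p = m·N/2 = 3.459·79/2 = 136.630500
base radius r_b = r_p·cos α = 136.630500·cos 20.443° = 128.025528
roll angle φ = 31.020° = 0.54140113 rad
x = r_b·(cos φ + φ·sin φ) = 145.435930
y = r_b·(sin φ − φ·cos φ) = 6.575809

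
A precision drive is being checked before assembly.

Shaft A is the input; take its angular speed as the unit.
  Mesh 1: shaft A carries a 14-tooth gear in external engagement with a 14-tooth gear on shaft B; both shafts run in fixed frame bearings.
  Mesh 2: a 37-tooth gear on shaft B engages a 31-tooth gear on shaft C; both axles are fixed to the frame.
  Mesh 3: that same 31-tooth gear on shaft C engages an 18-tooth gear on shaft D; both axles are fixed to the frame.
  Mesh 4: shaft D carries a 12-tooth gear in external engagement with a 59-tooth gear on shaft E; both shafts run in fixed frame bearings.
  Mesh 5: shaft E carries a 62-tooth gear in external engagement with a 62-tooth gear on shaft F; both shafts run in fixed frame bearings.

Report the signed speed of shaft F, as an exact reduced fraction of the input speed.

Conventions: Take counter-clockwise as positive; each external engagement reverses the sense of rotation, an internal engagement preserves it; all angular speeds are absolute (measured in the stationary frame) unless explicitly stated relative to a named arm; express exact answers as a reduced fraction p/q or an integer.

5-mesh fixed-axis compound train (all bearings frame-fixed)
mesh 1 [14T→14T]: |ω|/ω_in = 1×14/14 = 1, sense flips to −
mesh 2 [37T→31T]: |ω|/ω_in = 1×37/31 = 37/31, sense flips to +
mesh 3 [31T→18T]: |ω|/ω_in = (37/31)×31/18 = 37/18, sense flips to −
mesh 4 [12T→59T]: |ω|/ω_in = (37/18)×12/59 = 74/177, sense flips to +
mesh 5 [62T→62T]: |ω|/ω_in = (74/177)×62/62 = 74/177, sense flips to −
signed output speed (× input speed) = -74/177

-74/177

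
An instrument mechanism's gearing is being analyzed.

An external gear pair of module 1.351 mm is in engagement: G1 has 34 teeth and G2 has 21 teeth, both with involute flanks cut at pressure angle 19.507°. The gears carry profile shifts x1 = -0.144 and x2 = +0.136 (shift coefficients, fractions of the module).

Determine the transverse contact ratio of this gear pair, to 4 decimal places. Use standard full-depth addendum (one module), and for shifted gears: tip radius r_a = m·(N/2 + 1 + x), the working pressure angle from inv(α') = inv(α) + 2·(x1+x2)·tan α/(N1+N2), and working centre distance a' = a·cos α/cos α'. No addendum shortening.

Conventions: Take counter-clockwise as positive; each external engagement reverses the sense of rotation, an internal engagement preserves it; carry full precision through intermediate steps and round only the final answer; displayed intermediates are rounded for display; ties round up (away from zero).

single-mesh involute tooth geometry (34T engaging 21T at module 1.351)
base radii: r_b1 = 21.648710, r_b2 = 13.371262
tip radii: r_a1 = 24.123456, r_a2 = 15.720236
inv(α') = inv(19.507°) + 2·(-0.144+0.136)·tan α/(34+21) = 0.01369164  ⇒  α' = 19.45983°
a' = a·cos α / cos α' = 37.1525·cos 19.507°/cos 19.45983° = 37.141679
action lengths: √(r_a1²−r_b1²) = 10.643048, √(r_a2²−r_b2²) = 8.266509
base pitch p_b = π·m·cos α = 4.000672
CR = (10.643048 + 8.266509 − 37.141679·sin 19.45983°)/4.000672 = 1.633716
contact ratio ≈ 1.6337

1.6337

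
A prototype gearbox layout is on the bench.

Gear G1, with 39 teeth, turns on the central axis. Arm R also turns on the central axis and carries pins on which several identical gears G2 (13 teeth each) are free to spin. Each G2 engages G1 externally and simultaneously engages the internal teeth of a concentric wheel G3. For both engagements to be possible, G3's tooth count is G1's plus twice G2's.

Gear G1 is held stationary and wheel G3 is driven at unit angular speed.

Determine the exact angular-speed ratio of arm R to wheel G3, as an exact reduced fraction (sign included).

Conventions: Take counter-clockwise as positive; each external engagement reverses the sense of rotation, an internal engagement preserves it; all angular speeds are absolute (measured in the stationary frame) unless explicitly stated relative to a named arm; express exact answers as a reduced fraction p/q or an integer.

5/8

class = planetary set [G3 = 39+2·13 = 65; Willis about the carrier]
ring teeth: 39 + 2·13 = 65
39(ω_sun−ω_arm) = −65(ω_ring−ω_arm),  ω_sun = 0, ω_ring = 1
39(0−ω_arm) = −65(1−ω_arm)  ⇒  104·ω_arm = 65  ⇒  ω_arm = 5/8
ω_out/ω_in = 5/8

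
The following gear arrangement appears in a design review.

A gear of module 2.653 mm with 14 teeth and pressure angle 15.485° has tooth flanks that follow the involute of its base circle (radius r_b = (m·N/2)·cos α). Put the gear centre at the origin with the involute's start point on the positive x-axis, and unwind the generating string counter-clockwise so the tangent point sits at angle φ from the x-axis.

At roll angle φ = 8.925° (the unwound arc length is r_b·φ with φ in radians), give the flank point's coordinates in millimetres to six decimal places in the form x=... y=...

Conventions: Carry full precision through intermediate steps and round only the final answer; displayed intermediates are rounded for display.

x=18.112694 y=0.022494

recognized (one wheel, involute flank): single-mesh tooth geometry, m = 2.653, N = 14
pitch radius r_p = m·N/2 = 2.653·14/2 = 18.571000
base radius r_b = r_p·cos α = 18.571000·cos 15.485° = 17.896880
roll angle φ = 8.925° = 0.15577064 rad
x = r_b·(cos φ + φ·sin φ) = 18.112694
y = r_b·(sin φ − φ·cos φ) = 0.022494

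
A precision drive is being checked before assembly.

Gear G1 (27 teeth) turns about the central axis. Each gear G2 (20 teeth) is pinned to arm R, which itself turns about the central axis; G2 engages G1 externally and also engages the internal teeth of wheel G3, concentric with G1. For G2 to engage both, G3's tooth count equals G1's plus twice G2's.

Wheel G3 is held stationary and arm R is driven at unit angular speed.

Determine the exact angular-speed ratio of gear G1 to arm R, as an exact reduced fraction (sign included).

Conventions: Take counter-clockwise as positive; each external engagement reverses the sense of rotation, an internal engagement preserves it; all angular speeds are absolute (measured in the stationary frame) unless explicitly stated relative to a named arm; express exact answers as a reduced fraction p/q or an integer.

94/27

class = planetary set [G3 = 27+2·20 = 67; Willis about the carrier]
ring teeth: 27 + 2·20 = 67
27(ω_sun−ω_arm) = −67(ω_ring−ω_arm),  ω_ring = 0, ω_arm = 1
ω_sun = 1 − (67/27)(0−1) = 94/27
ω_out/ω_in = 94/27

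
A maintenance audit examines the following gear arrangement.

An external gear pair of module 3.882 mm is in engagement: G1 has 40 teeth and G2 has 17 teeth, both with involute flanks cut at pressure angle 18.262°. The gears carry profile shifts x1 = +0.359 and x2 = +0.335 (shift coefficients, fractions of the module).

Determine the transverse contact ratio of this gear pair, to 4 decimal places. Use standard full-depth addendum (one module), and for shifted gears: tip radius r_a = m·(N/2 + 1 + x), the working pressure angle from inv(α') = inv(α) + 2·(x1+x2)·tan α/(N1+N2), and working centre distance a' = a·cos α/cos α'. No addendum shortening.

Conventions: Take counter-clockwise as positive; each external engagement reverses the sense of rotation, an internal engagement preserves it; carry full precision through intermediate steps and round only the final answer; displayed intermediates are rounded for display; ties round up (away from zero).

topology: single-mesh involute geometry — m = 3.882, 40T/17T pair
base radii: r_b1 = 73.729546, r_b2 = 31.335057
tip radii: r_a1 = 82.915638, r_a2 = 38.179470
inv(α') = inv(18.262°) + 2·(+0.359+0.335)·tan α/(40+17) = 0.01928612  ⇒  α' = 21.72682°
a' = a·cos α / cos α' = 110.6370·cos 18.262°/cos 21.72682° = 113.099243
action lengths: √(r_a1²−r_b1²) = 37.933587, √(r_a2²−r_b2²) = 21.812522
base pitch p_b = π·m·cos α = 11.581410
CR = (37.933587 + 21.812522 − 113.099243·sin 21.72682°)/11.581410 = 1.543754
contact ratio ≈ 1.5438

1.5438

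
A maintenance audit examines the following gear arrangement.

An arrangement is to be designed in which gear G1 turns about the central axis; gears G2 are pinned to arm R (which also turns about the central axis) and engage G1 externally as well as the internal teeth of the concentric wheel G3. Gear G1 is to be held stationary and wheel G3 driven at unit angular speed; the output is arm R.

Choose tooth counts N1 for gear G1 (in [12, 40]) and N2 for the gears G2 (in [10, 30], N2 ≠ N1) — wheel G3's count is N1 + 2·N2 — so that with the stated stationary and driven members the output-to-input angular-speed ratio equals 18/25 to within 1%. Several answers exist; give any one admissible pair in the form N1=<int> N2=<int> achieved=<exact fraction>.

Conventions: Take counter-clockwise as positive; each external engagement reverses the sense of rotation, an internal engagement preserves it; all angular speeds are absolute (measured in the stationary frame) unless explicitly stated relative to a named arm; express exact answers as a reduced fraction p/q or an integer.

planetary set to be sized for 18/25 (Willis relation)
Willis with ω_sun = 0: ω_arm/ω_ring = N3/(N1+N3); set equal to 18/25  ⇒  N3/N1 = (18/25)/(1 − 18/25) = 18/7
N3 = N1 + 2·N2  ⇒  N2/N1 = (N3/N1 − 1)/2 = (18/7 − 1)/2 = 11/14
smallest multiple with N1 ≥ 12 and N2 ≥ 10: k = 1  ⇒  N1 = 1·14 = 14, N2 = 1·11 = 11 (N1 ≤ 40, N2 ≤ 30, N2 ≠ N1 ✓), N3 = 14 + 2·11 = 36
check: N3/(N1+N3) with N1 = 14, N3 = 36 gives 18/25; |achieved − target| = 0 ≤ 9/1250 ✓

N1=14 N2=11 achieved=18/25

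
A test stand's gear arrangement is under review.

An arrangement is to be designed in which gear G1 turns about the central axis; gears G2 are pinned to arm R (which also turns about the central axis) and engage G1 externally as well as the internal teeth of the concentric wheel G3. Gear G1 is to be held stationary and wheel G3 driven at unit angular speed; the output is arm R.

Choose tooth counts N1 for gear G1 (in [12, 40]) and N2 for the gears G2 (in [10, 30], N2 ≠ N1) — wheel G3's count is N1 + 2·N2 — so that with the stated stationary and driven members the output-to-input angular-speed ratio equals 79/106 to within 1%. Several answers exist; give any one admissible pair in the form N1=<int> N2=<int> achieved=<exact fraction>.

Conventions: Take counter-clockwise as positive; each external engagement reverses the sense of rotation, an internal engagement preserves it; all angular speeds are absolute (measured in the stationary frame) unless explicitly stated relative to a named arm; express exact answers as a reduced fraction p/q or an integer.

topology: planetary set — design target 79/106, arm = carrier (Willis)
Willis with ω_sun = 0: ω_arm/ω_ring = N3/(N1+N3); set equal to 79/106  ⇒  N3/N1 = (79/106)/(1 − 79/106) = 79/27
N3 = N1 + 2·N2  ⇒  N2/N1 = (N3/N1 − 1)/2 = (79/27 − 1)/2 = 26/27
smallest multiple with N1 ≥ 12 and N2 ≥ 10: k = 1  ⇒  N1 = 1·27 = 27, N2 = 1·26 = 26 (N1 ≤ 40, N2 ≤ 30, N2 ≠ N1 ✓), N3 = 27 + 2·26 = 79
check: N3/(N1+N3) with N1 = 27, N3 = 79 gives 79/106; |achieved − target| = 0 ≤ 79/10600 ✓

N1=27 N2=26 achieved=79/106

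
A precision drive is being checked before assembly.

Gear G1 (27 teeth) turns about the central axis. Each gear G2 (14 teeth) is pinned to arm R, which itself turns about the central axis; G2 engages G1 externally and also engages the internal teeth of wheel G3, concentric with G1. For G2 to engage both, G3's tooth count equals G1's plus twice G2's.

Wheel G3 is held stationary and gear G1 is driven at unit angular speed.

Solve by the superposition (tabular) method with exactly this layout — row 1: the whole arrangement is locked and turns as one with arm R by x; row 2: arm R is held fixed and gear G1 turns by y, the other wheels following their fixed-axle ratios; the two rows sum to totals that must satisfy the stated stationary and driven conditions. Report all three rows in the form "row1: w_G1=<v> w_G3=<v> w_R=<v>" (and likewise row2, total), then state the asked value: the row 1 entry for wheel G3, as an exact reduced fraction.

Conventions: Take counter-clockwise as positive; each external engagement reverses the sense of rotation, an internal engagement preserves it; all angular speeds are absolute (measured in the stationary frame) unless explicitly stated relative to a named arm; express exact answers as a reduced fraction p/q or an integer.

recognized (axles ride arm R): planetary set, 27/14/55 teeth
row 1 (train locked, turned with arm): all members turn x
row 2: sun turns y, ring = −(27/55)·y, arm 0
boundary: total ω_ring = x − (27/55)·y = 0 and total ω_sun = x + y = 1  ⇒  y = 55/82, x = 27/82
row 2 ring = −(27/55)·55/82 = -27/82
totals (row 1 + row 2): sun 27/82 + 55/82 = 1, ring 27/82 + (-27/82) = 0, arm 27/82 + 0 = 27/82
asked cell (row1, ring) = 27/82

row1: w_G1=27/82 w_G3=27/82 w_R=27/82
row2: w_G1=55/82 w_G3=-27/82 w_R=0
total: w_G1=1 w_G3=0 w_R=27/82
asked value: 27/82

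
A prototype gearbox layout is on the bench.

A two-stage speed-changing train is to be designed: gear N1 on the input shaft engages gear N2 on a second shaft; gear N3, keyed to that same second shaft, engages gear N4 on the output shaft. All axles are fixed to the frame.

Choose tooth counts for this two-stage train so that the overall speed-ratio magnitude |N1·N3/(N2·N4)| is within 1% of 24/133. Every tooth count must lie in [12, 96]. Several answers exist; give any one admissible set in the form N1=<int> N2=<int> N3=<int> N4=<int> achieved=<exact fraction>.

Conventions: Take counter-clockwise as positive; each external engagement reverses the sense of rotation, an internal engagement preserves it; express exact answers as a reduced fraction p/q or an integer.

topology: fixed-axis compound train — 2 stages, target 24/133
target = 24/133 in lowest terms: an exact hit needs N1·N3 = k·24 and N2·N4 = k·133 for one integer k, every count in [12, 96]; additionally prefer no 1:1 stage (N1 ≠ N2, N3 ≠ N4)
k = 1…5: no 1:1-free in-range split of k·24 and k·133 into factor pairs; take k = 6
k = 6: N1·N3 = 144 = 12·12, N2·N4 = 798 = 14·57
achieved = 12·12/(14·57) = 24/133; |achieved − target| = 0 ≤ 6/3325 ✓

N1=12 N2=14 N3=12 N4=57 achieved=24/133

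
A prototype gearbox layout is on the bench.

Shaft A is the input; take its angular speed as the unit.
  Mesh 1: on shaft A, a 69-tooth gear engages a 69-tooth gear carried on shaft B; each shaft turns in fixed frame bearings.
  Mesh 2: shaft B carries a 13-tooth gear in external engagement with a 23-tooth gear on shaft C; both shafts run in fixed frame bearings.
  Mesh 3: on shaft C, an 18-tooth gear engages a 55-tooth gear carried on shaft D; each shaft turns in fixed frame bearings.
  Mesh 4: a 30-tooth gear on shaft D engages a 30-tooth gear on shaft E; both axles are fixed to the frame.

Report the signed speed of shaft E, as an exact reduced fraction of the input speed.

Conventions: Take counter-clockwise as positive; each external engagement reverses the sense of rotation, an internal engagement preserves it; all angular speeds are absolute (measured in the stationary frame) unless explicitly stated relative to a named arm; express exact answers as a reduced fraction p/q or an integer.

4-mesh fixed-axis compound train (all bearings frame-fixed)
mesh 1 [69T→69T]: |ω|/ω_in = 1×69/69 = 1, sense flips to −
mesh 2 [13T→23T]: |ω|/ω_in = 1×13/23 = 13/23, sense flips to +
mesh 3 [18T→55T]: |ω|/ω_in = (13/23)×18/55 = 234/1265, sense flips to −
mesh 4 [30T→30T]: |ω|/ω_in = (234/1265)×30/30 = 234/1265, sense flips to +
signed output speed (× input speed) = 234/1265

234/1265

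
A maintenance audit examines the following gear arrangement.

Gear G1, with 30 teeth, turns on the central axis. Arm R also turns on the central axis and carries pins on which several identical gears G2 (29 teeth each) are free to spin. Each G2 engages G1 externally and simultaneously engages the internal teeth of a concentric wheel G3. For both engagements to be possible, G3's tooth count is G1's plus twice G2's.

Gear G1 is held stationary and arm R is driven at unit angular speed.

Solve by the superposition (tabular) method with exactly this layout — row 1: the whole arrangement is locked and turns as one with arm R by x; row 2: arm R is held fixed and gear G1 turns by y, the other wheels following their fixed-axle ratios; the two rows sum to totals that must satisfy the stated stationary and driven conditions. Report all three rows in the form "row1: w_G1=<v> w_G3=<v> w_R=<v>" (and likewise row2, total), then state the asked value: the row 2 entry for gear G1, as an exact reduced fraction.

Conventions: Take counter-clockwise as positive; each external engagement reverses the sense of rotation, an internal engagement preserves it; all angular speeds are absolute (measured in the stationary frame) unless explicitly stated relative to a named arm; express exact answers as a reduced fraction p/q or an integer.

planetary set (30T centre, 29T on arm, 88T internal) — Willis relation
row 1: whole set turns with the arm by x
row 2: sun turns y, ring = −(30/88)·y, arm 0
boundary: total ω_sun = x + y = 0 and total ω_arm = x = 1  ⇒  y = -1, x = 1
row 2 ring = −(30/88)·(-1) = 15/44
totals (row 1 + row 2): sun 1 + (-1) = 0, ring 1 + 15/44 = 59/44, arm 1 + 0 = 1
asked cell (row2, sun) = -1

row1: w_G1=1 w_G3=1 w_R=1
row2: w_G1=-1 w_G3=15/44 w_R=0
total: w_G1=0 w_G3=59/44 w_R=1
asked value: -1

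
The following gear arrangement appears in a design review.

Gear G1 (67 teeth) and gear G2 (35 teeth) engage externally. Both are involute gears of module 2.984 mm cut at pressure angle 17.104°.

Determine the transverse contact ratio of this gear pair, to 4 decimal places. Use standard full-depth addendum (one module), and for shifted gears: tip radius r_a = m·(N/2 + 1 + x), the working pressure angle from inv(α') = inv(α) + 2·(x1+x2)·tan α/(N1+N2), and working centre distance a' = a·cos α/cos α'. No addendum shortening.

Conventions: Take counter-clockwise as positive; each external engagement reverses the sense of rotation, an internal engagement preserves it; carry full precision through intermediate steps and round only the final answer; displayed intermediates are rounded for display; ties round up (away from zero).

recognized (one external pair, fixed centres): single-mesh tooth geometry, m = 2.984, N1 = 67, N2 = 35
base radii: r_b1 = 95.542841, r_b2 = 49.910439
tip radii: r_a1 = 102.948000, r_a2 = 55.204000
no profile shift: α' = α, a' = a
action lengths: √(r_a1²−r_b1²) = 38.338705, √(r_a2²−r_b2²) = 23.588762
base pitch p_b = π·m·cos α = 8.959901
CR = (38.338705 + 23.588762 − 152.184000·sin 17.10400°)/8.959901 = 1.916213
contact ratio ≈ 1.9162

1.9162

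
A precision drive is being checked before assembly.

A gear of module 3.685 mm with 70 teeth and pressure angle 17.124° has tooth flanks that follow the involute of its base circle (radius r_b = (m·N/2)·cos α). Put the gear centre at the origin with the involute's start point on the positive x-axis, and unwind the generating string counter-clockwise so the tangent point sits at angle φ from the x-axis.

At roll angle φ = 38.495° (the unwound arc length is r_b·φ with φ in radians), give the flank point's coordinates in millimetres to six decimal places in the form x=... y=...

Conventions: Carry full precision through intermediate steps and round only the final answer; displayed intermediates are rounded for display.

x=148.015266 y=11.907071

class = single-mesh tooth geometry [base-circle involute, m = 3.685, 70T]
pitch radius r_p = m·N/2 = 3.685·70/2 = 128.975000
base radius r_b = r_p·cos α = 128.975000·cos 17.124° = 123.257508
roll angle φ = 38.495° = 0.67186450 rad
x = r_b·(cos φ + φ·sin φ) = 148.015266
y = r_b·(sin φ − φ·cos φ) = 11.907071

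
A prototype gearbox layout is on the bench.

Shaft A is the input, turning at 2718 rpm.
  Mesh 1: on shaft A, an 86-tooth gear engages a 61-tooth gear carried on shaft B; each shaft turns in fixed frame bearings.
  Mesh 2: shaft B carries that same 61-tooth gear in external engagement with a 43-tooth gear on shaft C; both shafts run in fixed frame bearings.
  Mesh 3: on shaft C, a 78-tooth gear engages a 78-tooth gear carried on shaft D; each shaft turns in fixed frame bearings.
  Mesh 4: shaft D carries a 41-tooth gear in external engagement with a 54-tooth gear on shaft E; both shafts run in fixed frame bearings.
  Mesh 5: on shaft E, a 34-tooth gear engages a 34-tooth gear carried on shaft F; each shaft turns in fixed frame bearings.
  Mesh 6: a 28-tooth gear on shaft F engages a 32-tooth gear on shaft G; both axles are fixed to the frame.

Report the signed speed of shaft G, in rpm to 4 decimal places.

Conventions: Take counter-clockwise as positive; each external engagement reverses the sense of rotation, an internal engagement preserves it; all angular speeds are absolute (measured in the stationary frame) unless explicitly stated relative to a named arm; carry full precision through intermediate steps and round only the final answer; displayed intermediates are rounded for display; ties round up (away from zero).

+3611.4167 rpm

topology: fixed-axis compound train — 6 meshes, A→G
mesh 1 [86T→61T]: ω = 2718.0000×86/61 = 3831.9344 rpm, sense flips to −
mesh 2 [61T→43T]: ω = 3831.9344×61/43 = 5436.0000 rpm, sense flips to +
mesh 3 [78T→78T]: ω = 5436.0000×78/78 = 5436.0000 rpm, sense flips to −
mesh 4 [41T→54T]: ω = 5436.0000×41/54 = 4127.3333 rpm, sense flips to +
mesh 5 [34T→34T]: ω = 4127.3333×34/34 = 4127.3333 rpm, sense flips to −
mesh 6 [28T→32T]: ω = 4127.3333×28/32 = 3611.4167 rpm, sense flips to +
signed output speed = +3611.4167 rpm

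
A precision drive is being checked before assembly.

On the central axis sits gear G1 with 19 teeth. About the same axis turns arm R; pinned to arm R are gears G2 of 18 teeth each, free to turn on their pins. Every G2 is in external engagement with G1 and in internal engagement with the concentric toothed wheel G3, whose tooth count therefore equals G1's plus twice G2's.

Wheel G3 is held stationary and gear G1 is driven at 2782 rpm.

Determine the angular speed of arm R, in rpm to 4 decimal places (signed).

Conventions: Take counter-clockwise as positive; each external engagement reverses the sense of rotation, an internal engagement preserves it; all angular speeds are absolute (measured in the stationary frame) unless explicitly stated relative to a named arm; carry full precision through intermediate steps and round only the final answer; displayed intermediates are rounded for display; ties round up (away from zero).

+714.2973 rpm

recognized (axles ride arm R): planetary set, 19/18/55 teeth
normalise by the input: solve with ω_sun = 1, then scale by 2782 rpm
ring teeth: 19 + 2·18 = 55
19(ω_sun−ω_arm) = −55(ω_ring−ω_arm),  ω_ring = 0, ω_sun = 1
19(1−ω_arm) = −55(0−ω_arm)  ⇒  74·ω_arm = 19  ⇒  ω_arm = 19/74
scale: ω_arm = 19/74 × 2782 rpm = +714.2973 rpm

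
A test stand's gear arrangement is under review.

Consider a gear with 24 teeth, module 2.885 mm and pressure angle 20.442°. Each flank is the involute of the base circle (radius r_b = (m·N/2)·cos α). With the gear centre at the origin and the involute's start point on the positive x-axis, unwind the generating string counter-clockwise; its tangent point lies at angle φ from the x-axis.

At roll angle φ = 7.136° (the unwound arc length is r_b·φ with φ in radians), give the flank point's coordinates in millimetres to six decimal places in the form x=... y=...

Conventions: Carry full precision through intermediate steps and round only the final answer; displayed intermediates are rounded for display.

recognized (one wheel, involute flank): single-mesh tooth geometry, m = 2.885, N = 24
pitch radius r_p = m·N/2 = 2.885·24/2 = 34.620000
base radius r_b = r_p·cos α = 34.620000·cos 20.442° = 32.439848
roll angle φ = 7.136° = 0.12454670 rad
x = r_b·(cos φ + φ·sin φ) = 32.690474
y = r_b·(sin φ − φ·cos φ) = 0.020858

x=32.690474 y=0.020858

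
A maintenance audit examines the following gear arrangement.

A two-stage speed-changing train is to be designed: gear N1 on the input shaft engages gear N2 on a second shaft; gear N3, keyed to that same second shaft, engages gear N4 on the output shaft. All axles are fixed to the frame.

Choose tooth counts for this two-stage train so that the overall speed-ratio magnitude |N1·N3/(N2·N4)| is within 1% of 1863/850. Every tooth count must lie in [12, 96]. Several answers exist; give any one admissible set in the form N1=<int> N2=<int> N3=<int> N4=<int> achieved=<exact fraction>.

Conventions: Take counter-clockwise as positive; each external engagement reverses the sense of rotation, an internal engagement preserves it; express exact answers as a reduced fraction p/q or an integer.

design class (target 1863/850): fixed-axis compound train
target = 1863/850 in lowest terms: an exact hit needs N1·N3 = k·1863 and N2·N4 = k·850 for one integer k, every count in [12, 96]; additionally prefer no 1:1 stage (N1 ≠ N2, N3 ≠ N4)
k = 1: N1·N3 = 1863 = 23·81, N2·N4 = 850 = 17·50
achieved = 23·81/(17·50) = 1863/850; |achieved − target| = 0 ≤ 1863/85000 ✓

N1=23 N2=17 N3=81 N4=50 achieved=1863/850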